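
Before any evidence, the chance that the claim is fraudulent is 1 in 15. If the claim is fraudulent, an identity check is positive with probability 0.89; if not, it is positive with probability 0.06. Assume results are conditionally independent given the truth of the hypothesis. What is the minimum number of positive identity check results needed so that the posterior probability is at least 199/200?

Prior odds: (1/15) ÷ (14/15) = 1/14.
Likelihood ratio of a positive = 0.89/0.06 = 89/6.
Target posterior odds = 0.995/0.005 = 199.
Need (1/14) × (89/6)ⁿ ≥ 199, i.e. (89/6)ⁿ ≥ 2786.
(89/6)² = 7921/36 falls short of 2786 but (89/6)³ = 704969/216 reaches it, so n = 3.

3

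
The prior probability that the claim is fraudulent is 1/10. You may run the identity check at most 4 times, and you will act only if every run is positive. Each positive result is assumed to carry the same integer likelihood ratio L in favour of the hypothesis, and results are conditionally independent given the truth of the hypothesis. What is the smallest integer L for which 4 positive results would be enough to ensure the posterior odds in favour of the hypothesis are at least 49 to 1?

5

Prior odds = 0.1/0.9 = 1/9.
Target odds = 49.
Need L⁴ ≥ 49 ÷ (1/9) = 441.
4⁴ = 256 < 441 ≤ 625 = 5⁴, so L = 5.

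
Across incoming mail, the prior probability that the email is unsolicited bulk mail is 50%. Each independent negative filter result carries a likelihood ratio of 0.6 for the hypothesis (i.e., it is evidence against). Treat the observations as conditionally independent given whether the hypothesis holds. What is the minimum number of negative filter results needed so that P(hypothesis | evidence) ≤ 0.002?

13

Prior odds: 0.5 ÷ 0.5 = 1.
Likelihood ratio per negative filter result = 0.6.
Target posterior odds = 0.002/0.998 = 1/499.
Require 0.6ⁿ ≤ 1/499 ÷ 1 = 1/499.
0.6¹² = 531441/244140625 is still above 1/499 but 0.6¹³ ≈0.00130607 is at or below it, so n = 13.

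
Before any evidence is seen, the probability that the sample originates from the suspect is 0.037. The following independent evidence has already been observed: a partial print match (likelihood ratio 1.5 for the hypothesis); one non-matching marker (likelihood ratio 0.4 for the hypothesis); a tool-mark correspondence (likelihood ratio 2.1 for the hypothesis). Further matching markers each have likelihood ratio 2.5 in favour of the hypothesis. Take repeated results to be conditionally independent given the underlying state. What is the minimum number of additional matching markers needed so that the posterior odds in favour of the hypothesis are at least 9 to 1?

6

Prior odds = 0.037/0.963 = 37/963.
Combined Bayes factor of the evidence already in hand = 1.5 × 0.4 × 2.1 = 1.26.
Odds after that evidence = (37/963) × 1.26 = 259/5350.
Target odds = 9.
Need 2.5ⁿ ≥ 9 ÷ (259/5350) = 48150/259.
2.5⁵ = 97.65625 falls short of 48150/259 but 2.5⁶ = 244.140625 reaches it, so n = 6.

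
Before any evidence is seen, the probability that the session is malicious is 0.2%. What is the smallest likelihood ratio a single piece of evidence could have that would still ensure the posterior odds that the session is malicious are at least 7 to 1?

Prior odds = 0.002/0.998 = 1/499.
Target odds = 7.
Required Bayes factor = 7 ÷ (1/499) = 3493.

3493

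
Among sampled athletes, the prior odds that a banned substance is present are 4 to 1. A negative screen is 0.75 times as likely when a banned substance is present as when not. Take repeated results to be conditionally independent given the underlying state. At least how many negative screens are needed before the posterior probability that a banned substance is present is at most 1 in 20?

Prior odds = 4.
Likelihood ratio per negative screen = 0.75.
Target posterior odds = 0.05/0.95 = 1/19.
Need 4 × 0.75ⁿ ≤ 1/19, i.e. 0.75ⁿ ≤ 1/76.
0.75¹⁵ ≈0.0133635 is still above 1/76 but 0.75¹⁶ ≈0.0100226 is at or below it, so n = 16.

16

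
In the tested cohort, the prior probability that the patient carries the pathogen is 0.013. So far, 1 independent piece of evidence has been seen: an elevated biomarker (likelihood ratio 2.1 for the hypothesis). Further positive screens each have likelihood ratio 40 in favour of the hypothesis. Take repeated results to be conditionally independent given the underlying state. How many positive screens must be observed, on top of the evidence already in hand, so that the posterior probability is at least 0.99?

3

Prior odds = 0.013/0.987 = 13/987.
Bayes factor of the evidence already in hand = 2.1.
Odds after that evidence = (13/987) × 2.1 = 13/470.
Target odds = 0.99/0.01 = 99.
Need 40ⁿ ≥ 99 ÷ (13/470) = 46530/13.
40² = 1600 falls short of 46530/13 but 40³ = 64000 reaches it, so n = 3.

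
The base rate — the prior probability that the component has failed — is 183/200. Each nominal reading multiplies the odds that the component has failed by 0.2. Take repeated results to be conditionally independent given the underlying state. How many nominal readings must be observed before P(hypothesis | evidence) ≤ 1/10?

3

Prior odds = 0.915/0.085 = 183/17.
Likelihood ratio per nominal reading = 0.2.
Target posterior odds = 0.1/0.9 = 1/9.
Require 0.2ⁿ ≤ 1/9 ÷ (183/17) = 17/1647.
0.2² = 0.04 is still above 17/1647 but 0.2³ = 0.008 is at or below it, so n = 3.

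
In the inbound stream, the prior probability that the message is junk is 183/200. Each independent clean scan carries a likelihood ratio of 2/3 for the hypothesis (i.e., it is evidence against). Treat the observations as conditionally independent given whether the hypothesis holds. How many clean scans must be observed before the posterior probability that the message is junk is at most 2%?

16

Prior odds: 0.915 ÷ 0.085 = 183/17.
Likelihood ratio per clean scan = 2/3.
Target odds: 0.02 ÷ 0.98 = 1/49.
Require (2/3)ⁿ ≤ 1/49 ÷ (183/17) = 17/8967.
(2/3)¹⁵ = 32768/14348907 is still above 17/8967 but (2/3)¹⁶ = 65536/43046721 is at or below it, so n = 16.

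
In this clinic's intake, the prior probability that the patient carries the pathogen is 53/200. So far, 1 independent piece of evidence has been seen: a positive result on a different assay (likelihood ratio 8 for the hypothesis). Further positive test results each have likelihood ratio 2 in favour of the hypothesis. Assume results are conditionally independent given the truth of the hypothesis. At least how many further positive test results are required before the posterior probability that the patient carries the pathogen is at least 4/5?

Prior odds = 0.265/0.735 = 53/147.
Bayes factor of the evidence already in hand = 8.
Odds after that evidence = (53/147) × 8 = 424/147.
Target odds = 0.8/0.2 = 4.
Need 2ⁿ ≥ 4 ÷ (424/147) = 147/106.
2¹ = 2, which meets the required 147/106; so n = 1.

1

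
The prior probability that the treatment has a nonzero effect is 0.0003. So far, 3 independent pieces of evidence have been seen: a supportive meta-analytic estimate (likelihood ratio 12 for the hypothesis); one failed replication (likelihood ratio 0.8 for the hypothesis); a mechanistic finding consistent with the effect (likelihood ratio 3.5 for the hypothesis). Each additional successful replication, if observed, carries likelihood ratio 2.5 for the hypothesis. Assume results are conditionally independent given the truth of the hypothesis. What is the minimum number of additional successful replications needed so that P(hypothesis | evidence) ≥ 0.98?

Prior odds = 0.0003/0.9997 = 3/9997.
Combined Bayes factor of the evidence already in hand = 12 × 0.8 × 3.5 = 33.6.
Odds after that evidence = (3/9997) × 33.6 = 504/49985.
Target odds = 0.98/0.02 = 49.
Need 2.5ⁿ ≥ 49 ÷ (504/49985) = 349895/72.
2.5⁹ = 1953125/512 falls short of 349895/72 but 2.5¹⁰ = 9765625/1024 reaches it, so n = 10.

10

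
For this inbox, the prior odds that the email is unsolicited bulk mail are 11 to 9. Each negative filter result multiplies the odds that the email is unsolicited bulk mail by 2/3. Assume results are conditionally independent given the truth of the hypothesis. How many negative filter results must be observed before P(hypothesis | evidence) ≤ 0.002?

Prior odds = 11/9.
Likelihood ratio per negative filter result = 2/3.
Target odds: 0.002 ÷ 0.998 = 1/499.
Require (2/3)ⁿ ≤ 1/499 ÷ (11/9) = 9/5489.
(2/3)¹⁵ = 32768/14348907 is still above 9/5489 but (2/3)¹⁶ = 65536/43046721 is at or below it, so n = 16.

16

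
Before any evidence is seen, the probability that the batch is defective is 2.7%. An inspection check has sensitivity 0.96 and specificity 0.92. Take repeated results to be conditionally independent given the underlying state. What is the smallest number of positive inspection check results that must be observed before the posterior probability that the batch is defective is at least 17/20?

Prior odds: 0.027 ÷ 0.973 = 27/973.
False-positive rate = 1 − 0.92 = 0.08; likelihood ratio of a positive = 0.96/0.08 = 12.
Target posterior odds = 0.85/0.15 = 17/3.
Require 12ⁿ ≥ 17/3 ÷ (27/973) = 16541/81.
12² = 144 falls short of 16541/81 but 12³ = 1728 reaches it, so n = 3.

3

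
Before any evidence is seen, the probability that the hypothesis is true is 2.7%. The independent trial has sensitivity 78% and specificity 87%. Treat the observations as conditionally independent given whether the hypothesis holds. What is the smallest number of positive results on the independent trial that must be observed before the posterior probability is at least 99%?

5

Prior odds = 0.027/0.973 = 27/973.
False-positive rate = 1 − 0.87 = 0.13; likelihood ratio of a positive = 0.78/0.13 = 6.
Target posterior odds = 0.99/0.01 = 99.
Need (27/973) × 6ⁿ ≥ 99, i.e. 6ⁿ ≥ 10703/3.
6⁴ = 1296 falls short of 10703/3 but 6⁵ = 7776 reaches it, so n = 5.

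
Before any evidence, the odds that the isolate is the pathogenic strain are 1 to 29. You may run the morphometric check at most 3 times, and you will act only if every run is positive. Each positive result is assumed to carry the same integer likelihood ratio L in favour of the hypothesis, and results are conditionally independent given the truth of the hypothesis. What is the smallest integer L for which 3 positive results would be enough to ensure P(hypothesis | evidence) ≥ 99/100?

15

Prior odds = 1/29.
Target odds = 0.99/0.01 = 99.
Need L³ ≥ 99 ÷ (1/29) = 2871.
14³ = 2744 < 2871 ≤ 3375 = 15³, so L = 15.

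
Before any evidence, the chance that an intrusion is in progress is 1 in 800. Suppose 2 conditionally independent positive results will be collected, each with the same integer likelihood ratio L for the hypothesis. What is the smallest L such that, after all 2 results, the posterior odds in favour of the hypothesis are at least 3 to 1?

Prior odds = 0.00125/0.99875 = 1/799.
Target odds = 3.
Need L² ≥ 3 ÷ (1/799) = 2397.
48² = 2304 < 2397 ≤ 2401 = 49², so L = 49.

49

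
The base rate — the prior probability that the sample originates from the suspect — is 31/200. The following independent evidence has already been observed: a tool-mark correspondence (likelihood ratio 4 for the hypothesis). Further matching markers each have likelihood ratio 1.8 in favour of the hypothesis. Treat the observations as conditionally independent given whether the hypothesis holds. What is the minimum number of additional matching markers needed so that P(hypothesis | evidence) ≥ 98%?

8

Prior odds = 0.155/0.845 = 31/169.
Bayes factor of the evidence already in hand = 4.
Odds after that evidence = (31/169) × 4 = 124/169.
Target odds = 0.98/0.02 = 49.
Need 1.8ⁿ ≥ 49 ÷ (124/169) = 8281/124.
1.8⁷ = 4782969/78125 falls short of 8281/124 but 1.8⁸ = 43046721/390625 reaches it, so n = 8.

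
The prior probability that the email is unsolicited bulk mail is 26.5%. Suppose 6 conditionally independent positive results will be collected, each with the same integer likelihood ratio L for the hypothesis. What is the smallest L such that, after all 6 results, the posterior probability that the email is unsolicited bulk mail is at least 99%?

Prior odds = 0.265/0.735 = 53/147.
Target odds = 0.99/0.01 = 99.
Need L⁶ ≥ 99 ÷ (53/147) = 14553/53.
2⁶ = 64 < 14553/53 ≤ 729 = 3⁶, so L = 3.

3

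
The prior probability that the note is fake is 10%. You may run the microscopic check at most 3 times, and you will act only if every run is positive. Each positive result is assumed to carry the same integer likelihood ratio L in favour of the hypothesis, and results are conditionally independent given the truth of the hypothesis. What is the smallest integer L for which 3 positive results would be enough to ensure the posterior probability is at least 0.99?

Prior odds = 0.1/0.9 = 1/9.
Target odds = 0.99/0.01 = 99.
Need L³ ≥ 99 ÷ (1/9) = 891.
9³ = 729 < 891 ≤ 1000 = 10³, so L = 10.

10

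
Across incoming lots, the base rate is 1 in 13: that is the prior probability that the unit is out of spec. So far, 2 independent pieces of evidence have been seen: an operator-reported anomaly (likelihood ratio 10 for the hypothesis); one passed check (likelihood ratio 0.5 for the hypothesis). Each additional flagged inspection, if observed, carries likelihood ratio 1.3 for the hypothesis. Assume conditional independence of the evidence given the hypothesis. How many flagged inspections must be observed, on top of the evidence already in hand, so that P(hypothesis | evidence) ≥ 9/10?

Prior odds = (1/13)/(12/13) = 1/12.
Combined Bayes factor of the evidence already in hand = 10 × 0.5 = 5.
Odds after that evidence = (1/12) × 5 = 5/12.
Target odds = 0.9/0.1 = 9.
Need 1.3ⁿ ≥ 9 ÷ (5/12) = 21.6.
1.3¹¹ ≈17.9216 falls short of 21.6 but 1.3¹² ≈23.2981 reaches it, so n = 12.

12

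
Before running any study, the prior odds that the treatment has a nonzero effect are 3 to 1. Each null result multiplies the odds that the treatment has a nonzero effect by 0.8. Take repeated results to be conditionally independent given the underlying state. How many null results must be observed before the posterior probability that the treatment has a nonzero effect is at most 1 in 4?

Prior odds = 3.
Likelihood ratio per null result = 0.8.
Target odds: 0.25 ÷ 0.75 = 1/3.
Require 0.8ⁿ ≤ 1/3 ÷ 3 = 1/9.
0.8⁹ = 262144/1953125 is still above 1/9 but 0.8¹⁰ = 1048576/9765625 is at or below it, so n = 10.

10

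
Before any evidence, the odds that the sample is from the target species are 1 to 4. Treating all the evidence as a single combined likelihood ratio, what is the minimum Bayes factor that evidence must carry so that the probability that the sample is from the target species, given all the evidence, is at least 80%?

Prior odds = 0.25.
Target odds = 0.8/0.2 = 4.
Required Bayes factor = 4 ÷ 0.25 = 16.

16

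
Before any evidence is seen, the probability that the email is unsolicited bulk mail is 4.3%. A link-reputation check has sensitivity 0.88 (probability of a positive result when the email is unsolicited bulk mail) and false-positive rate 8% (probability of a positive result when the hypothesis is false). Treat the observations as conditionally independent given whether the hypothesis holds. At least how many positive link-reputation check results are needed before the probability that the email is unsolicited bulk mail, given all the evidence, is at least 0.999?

5

Prior odds = 0.043/0.957 = 43/957.
Likelihood ratio of a positive result = 0.88/0.08 = 11.
Target posterior odds = 0.999/0.001 = 999.
Require 11ⁿ ≥ 999 ÷ (43/957) = 956043/43.
11⁴ = 14641 falls short of 956043/43 but 11⁵ = 161051 reaches it, so n = 5.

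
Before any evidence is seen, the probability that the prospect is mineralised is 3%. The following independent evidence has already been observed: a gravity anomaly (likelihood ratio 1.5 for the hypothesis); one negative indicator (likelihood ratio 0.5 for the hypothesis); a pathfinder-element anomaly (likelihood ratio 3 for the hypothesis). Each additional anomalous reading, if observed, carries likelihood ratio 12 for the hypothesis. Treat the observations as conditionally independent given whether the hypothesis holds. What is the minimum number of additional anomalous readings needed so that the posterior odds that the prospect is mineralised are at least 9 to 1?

2

Prior odds = 0.03/0.97 = 3/97.
Combined Bayes factor of the evidence already in hand = 1.5 × 0.5 × 3 = 2.25.
Odds after that evidence = (3/97) × 2.25 = 27/388.
Target odds = 9.
Need 12ⁿ ≥ 9 ÷ (27/388) = 388/3.
12¹ = 12 falls short of 388/3 but 12² = 144 reaches it, so n = 2.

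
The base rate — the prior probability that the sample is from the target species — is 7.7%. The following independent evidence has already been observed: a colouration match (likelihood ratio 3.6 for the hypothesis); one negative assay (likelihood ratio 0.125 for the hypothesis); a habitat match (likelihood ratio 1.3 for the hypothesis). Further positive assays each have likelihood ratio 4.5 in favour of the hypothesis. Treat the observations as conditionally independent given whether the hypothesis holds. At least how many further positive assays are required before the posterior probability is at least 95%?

4

Prior odds = 0.077/0.923 = 77/923.
Combined Bayes factor of the evidence already in hand = 3.6 × 0.125 × 1.3 = 0.585.
Odds after that evidence = (77/923) × 0.585 = 693/14200.
Target odds = 0.95/0.05 = 19.
Need 4.5ⁿ ≥ 19 ÷ (693/14200) = 269800/693.
4.5³ = 91.125 falls short of 269800/693 but 4.5⁴ = 410.0625 reaches it, so n = 4.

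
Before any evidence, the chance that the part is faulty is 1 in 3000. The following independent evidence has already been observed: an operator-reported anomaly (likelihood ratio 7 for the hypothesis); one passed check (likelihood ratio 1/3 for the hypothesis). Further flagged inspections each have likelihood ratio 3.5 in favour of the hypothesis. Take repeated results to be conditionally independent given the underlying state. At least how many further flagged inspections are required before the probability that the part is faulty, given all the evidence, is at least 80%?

7

Prior odds = (1/3000)/(2999/3000) = 1/2999.
Combined Bayes factor of the evidence already in hand = 7 × (1/3) = 7/3.
Odds after that evidence = (1/2999) × 7/3 = 7/8997.
Target odds = 0.8/0.2 = 4.
Need 3.5ⁿ ≥ 4 ÷ (7/8997) = 35988/7.
3.5⁶ = 1838.265625 falls short of 35988/7 but 3.5⁷ = 823543/128 reaches it, so n = 7.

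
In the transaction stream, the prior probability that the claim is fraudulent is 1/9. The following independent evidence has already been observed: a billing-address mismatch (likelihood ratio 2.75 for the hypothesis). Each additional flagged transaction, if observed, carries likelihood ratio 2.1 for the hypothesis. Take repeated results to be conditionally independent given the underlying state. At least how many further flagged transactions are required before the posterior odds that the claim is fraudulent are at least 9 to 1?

Prior odds = (1/9)/(8/9) = 0.125.
Bayes factor of the evidence already in hand = 2.75.
Odds after that evidence = 0.125 × 2.75 = 0.34375.
Target odds = 9.
Need 2.1ⁿ ≥ 9 ÷ 0.34375 = 288/11.
2.1⁴ = 19.4481 falls short of 288/11 but 2.1⁵ = 4084101/100000 reaches it, so n = 5.

5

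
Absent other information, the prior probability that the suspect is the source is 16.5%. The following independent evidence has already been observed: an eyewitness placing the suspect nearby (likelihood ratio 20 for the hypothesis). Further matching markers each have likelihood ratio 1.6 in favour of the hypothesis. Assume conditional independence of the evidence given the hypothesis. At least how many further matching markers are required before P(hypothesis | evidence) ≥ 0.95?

Prior odds = 0.165/0.835 = 33/167.
Bayes factor of the evidence already in hand = 20.
Odds after that evidence = (33/167) × 20 = 660/167.
Target odds = 0.95/0.05 = 19.
Need 1.6ⁿ ≥ 19 ÷ (660/167) = 3173/660.
1.6³ = 4.096 falls short of 3173/660 but 1.6⁴ = 6.5536 reaches it, so n = 4.

4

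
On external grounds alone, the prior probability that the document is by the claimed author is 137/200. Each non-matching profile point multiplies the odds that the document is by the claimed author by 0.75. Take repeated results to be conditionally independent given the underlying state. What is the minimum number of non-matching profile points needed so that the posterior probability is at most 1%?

19

Prior odds = 0.685/0.315 = 137/63.
Likelihood ratio per non-matching profile point = 0.75.
Target posterior odds = 0.01/0.99 = 1/99.
Need (137/63) × 0.75ⁿ ≤ 1/99, i.e. 0.75ⁿ ≤ 7/1507.
0.75¹⁸ ≈0.00563771 is still above 7/1507 but 0.75¹⁹ ≈0.00422828 is at or below it, so n = 19.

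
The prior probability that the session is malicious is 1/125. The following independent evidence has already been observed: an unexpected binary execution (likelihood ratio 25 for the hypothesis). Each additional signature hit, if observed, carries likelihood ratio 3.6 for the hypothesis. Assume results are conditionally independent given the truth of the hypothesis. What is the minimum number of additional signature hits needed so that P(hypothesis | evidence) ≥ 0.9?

3

Prior odds = 0.008/0.992 = 1/124.
Bayes factor of the evidence already in hand = 25.
Odds after that evidence = (1/124) × 25 = 25/124.
Target odds = 0.9/0.1 = 9.
Need 3.6ⁿ ≥ 9 ÷ (25/124) = 44.64.
3.6² = 12.96 falls short of 44.64 but 3.6³ = 46.656 reaches it, so n = 3.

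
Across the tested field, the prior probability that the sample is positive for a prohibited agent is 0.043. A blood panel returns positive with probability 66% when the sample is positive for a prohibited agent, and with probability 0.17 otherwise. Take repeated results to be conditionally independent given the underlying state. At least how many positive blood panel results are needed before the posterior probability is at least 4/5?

Prior odds: 0.043 ÷ 0.957 = 43/957.
Likelihood ratio of a positive result = 0.66/0.17 = 66/17.
Target odds: 0.8 ÷ 0.2 = 4.
Need (43/957) × (66/17)ⁿ ≥ 4, i.e. (66/17)ⁿ ≥ 3828/43.
(66/17)³ = 287496/4913 falls short of 3828/43 but (66/17)⁴ = 18974736/83521 reaches it, so n = 4.

4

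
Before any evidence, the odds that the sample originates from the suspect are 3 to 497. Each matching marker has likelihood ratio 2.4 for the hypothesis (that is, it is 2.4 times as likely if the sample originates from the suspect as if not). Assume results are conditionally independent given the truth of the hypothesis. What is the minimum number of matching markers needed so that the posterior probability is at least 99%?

Prior odds = 3/497.
Likelihood ratio per matching marker = 2.4.
Target odds: 0.99 ÷ 0.01 = 99.
Require 2.4ⁿ ≥ 99 ÷ (3/497) = 16401.
2.4¹¹ ≈15216.8 falls short of 16401 but 2.4¹² ≈36520.3 reaches it, so n = 12.

12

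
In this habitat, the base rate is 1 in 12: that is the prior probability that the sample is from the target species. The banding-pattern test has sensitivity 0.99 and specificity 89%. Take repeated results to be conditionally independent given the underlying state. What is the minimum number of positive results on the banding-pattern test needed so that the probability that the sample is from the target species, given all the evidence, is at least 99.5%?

Prior odds: (1/12) ÷ (11/12) = 1/11.
False-positive rate = 1 − 0.89 = 0.11; likelihood ratio of a positive = 0.99/0.11 = 9.
Target posterior odds = 0.995/0.005 = 199.
Need (1/11) × 9ⁿ ≥ 199, i.e. 9ⁿ ≥ 2189.
9³ = 729 falls short of 2189 but 9⁴ = 6561 reaches it, so n = 4.

4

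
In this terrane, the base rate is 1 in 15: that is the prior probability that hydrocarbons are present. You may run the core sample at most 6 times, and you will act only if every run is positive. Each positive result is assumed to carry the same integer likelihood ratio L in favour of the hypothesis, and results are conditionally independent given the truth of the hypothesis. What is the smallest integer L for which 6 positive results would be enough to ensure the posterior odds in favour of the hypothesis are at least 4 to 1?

Prior odds = (1/15)/(14/15) = 1/14.
Target odds = 4.
Need L⁶ ≥ 4 ÷ (1/14) = 56.
1⁶ = 1 < 56 ≤ 64 = 2⁶, so L = 2.

2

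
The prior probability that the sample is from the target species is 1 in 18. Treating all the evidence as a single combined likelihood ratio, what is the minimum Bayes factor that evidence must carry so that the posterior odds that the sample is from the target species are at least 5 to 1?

Prior odds = (1/18)/(17/18) = 1/17.
Target odds = 5.
Required Bayes factor = 5 ÷ (1/17) = 85.

85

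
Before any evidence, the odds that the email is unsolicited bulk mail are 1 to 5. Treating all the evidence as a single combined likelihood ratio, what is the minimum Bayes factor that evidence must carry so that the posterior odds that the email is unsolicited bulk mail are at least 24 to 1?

120

Prior odds = 0.2.
Target odds = 24.
Required Bayes factor = 24 ÷ 0.2 = 120.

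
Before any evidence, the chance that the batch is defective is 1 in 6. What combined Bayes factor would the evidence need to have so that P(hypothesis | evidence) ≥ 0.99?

Prior odds = (1/6)/(5/6) = 0.2.
Target odds = 0.99/0.01 = 99.
Required Bayes factor = 99 ÷ 0.2 = 495.

495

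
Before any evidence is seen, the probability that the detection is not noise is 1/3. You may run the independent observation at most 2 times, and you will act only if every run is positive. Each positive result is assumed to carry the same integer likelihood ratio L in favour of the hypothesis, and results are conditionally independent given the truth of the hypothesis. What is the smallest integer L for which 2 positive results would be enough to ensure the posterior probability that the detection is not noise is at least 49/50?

Prior odds = (1/3)/(2/3) = 0.5.
Target odds = 0.98/0.02 = 49.
Need L² ≥ 49 ÷ 0.5 = 98.
9² = 81 < 98 ≤ 100 = 10², so L = 10.

10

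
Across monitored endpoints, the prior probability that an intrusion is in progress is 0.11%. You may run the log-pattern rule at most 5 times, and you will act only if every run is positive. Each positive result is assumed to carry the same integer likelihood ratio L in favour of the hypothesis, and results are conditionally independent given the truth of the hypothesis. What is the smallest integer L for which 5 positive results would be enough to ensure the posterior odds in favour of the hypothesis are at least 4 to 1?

6

Prior odds = 0.0011/0.9989 = 11/9989.
Target odds = 4.
Need L⁵ ≥ 4 ÷ (11/9989) = 39956/11.
5⁵ = 3125 < 39956/11 ≤ 7776 = 6⁵, so L = 6.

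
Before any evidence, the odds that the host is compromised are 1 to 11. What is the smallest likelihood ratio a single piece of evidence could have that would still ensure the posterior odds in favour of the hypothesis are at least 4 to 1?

Prior odds = 1/11.
Target odds = 4.
Required Bayes factor = 4 ÷ (1/11) = 44.

44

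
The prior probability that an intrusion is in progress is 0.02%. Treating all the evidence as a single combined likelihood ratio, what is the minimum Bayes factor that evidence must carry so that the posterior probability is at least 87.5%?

Prior odds = 0.0002/0.9998 = 1/4999.
Target odds = 0.875/0.125 = 7.
Required Bayes factor = 7 ÷ (1/4999) = 34993.

34993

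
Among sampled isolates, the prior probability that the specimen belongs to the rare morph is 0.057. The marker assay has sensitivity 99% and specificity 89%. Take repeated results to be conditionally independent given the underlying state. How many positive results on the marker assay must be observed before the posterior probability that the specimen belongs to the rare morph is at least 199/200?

4

Prior odds = 0.057/0.943 = 57/943.
False-positive rate = 1 − 0.89 = 0.11; likelihood ratio of a positive = 0.99/0.11 = 9.
Target posterior odds = 0.995/0.005 = 199.
Require 9ⁿ ≥ 199 ÷ (57/943) = 187657/57.
9³ = 729 falls short of 187657/57 but 9⁴ = 6561 reaches it, so n = 4.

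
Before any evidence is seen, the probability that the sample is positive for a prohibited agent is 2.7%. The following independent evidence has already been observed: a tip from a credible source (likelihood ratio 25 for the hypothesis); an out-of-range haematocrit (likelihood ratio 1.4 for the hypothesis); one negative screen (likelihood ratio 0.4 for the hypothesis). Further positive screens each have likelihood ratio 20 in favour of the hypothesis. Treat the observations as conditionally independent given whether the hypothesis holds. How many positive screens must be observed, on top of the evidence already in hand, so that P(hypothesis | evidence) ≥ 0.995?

3

Prior odds = 0.027/0.973 = 27/973.
Combined Bayes factor of the evidence already in hand = 25 × 1.4 × 0.4 = 14.
Odds after that evidence = (27/973) × 14 = 54/139.
Target odds = 0.995/0.005 = 199.
Need 20ⁿ ≥ 199 ÷ (54/139) = 27661/54.
20² = 400 falls short of 27661/54 but 20³ = 8000 reaches it, so n = 3.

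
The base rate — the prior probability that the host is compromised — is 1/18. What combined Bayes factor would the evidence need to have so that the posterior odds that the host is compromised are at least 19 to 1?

Prior odds = (1/18)/(17/18) = 1/17.
Target odds = 19.
Required Bayes factor = 19 ÷ (1/17) = 323.

323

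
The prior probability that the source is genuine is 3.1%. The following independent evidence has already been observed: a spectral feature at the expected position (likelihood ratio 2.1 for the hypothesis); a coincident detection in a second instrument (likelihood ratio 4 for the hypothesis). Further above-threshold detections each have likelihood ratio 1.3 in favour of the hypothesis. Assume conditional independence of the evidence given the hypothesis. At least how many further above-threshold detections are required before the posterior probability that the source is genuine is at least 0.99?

Prior odds = 0.031/0.969 = 31/969.
Combined Bayes factor of the evidence already in hand = 2.1 × 4 = 8.4.
Odds after that evidence = (31/969) × 8.4 = 434/1615.
Target odds = 0.99/0.01 = 99.
Need 1.3ⁿ ≥ 99 ÷ (434/1615) = 159885/434.
1.3²² ≈321.184 falls short of 159885/434 but 1.3²³ ≈417.539 reaches it, so n = 23.

23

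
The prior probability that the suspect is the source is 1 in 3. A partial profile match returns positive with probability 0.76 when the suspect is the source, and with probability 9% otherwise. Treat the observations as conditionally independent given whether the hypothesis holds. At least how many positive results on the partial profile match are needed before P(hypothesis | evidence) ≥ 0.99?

3

Prior odds: (1/3) ÷ (2/3) = 0.5.
Likelihood ratio of a positive result = 0.76/0.09 = 76/9.
Target odds: 0.99 ÷ 0.01 = 99.
Need 0.5 × (76/9)ⁿ ≥ 99, i.e. (76/9)ⁿ ≥ 198.
(76/9)² = 5776/81 falls short of 198 but (76/9)³ = 438976/729 reaches it, so n = 3.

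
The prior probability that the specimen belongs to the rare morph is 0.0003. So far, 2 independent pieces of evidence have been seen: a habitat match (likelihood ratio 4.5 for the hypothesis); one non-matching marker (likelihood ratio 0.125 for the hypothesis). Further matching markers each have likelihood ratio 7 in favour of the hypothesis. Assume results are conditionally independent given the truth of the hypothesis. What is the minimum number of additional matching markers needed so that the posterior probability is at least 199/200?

Prior odds = 0.0003/0.9997 = 3/9997.
Combined Bayes factor of the evidence already in hand = 4.5 × 0.125 = 0.5625.
Odds after that evidence = (3/9997) × 0.5625 = 27/159952.
Target odds = 0.995/0.005 = 199.
Need 7ⁿ ≥ 199 ÷ (27/159952) = 31830448/27.
7⁷ = 823543 falls short of 31830448/27 but 7⁸ = 5764801 reaches it, so n = 8.

8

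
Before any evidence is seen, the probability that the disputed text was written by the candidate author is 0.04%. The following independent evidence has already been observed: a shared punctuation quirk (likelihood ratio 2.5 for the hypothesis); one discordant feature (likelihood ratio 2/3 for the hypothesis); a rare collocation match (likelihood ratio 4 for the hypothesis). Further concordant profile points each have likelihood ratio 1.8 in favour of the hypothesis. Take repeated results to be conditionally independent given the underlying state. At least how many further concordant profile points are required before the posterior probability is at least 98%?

17

Prior odds = 0.0004/0.9996 = 1/2499.
Combined Bayes factor of the evidence already in hand = 2.5 × (2/3) × 4 = 20/3.
Odds after that evidence = (1/2499) × 20/3 = 20/7497.
Target odds = 0.98/0.02 = 49.
Need 1.8ⁿ ≥ 49 ÷ (20/7497) = 18367.65.
1.8¹⁶ ≈12144 falls short of 18367.65 but 1.8¹⁷ ≈21859.1 reaches it, so n = 17.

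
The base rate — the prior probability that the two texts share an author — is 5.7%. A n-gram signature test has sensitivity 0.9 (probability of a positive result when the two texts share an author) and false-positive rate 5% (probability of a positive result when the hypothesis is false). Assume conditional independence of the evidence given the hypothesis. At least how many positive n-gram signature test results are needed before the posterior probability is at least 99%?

Prior odds: 0.057 ÷ 0.943 = 57/943.
Likelihood ratio of a positive result = 0.9/0.05 = 18.
Target posterior odds = 0.99/0.01 = 99.
Need (57/943) × 18ⁿ ≥ 99, i.e. 18ⁿ ≥ 31119/19.
18² = 324 falls short of 31119/19 but 18³ = 5832 reaches it, so n = 3.

3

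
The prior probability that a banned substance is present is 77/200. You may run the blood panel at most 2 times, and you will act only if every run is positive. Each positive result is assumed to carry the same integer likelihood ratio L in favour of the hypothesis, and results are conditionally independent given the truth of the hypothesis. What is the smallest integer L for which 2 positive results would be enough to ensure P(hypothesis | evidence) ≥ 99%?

Prior odds = 0.385/0.615 = 77/123.
Target odds = 0.99/0.01 = 99.
Need L² ≥ 99 ÷ (77/123) = 1107/7.
12² = 144 < 1107/7 ≤ 169 = 13², so L = 13.

13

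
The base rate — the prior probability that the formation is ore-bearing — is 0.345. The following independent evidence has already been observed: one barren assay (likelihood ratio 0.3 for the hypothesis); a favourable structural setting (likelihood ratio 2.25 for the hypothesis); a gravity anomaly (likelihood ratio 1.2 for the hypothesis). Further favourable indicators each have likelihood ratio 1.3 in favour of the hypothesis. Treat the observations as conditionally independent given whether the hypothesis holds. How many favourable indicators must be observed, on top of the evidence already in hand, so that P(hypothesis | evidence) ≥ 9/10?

12

Prior odds = 0.345/0.655 = 69/131.
Combined Bayes factor of the evidence already in hand = 0.3 × 2.25 × 1.2 = 0.81.
Odds after that evidence = (69/131) × 0.81 = 5589/13100.
Target odds = 0.9/0.1 = 9.
Need 1.3ⁿ ≥ 9 ÷ (5589/13100) = 13100/621.
1.3¹¹ ≈17.9216 falls short of 13100/621 but 1.3¹² ≈23.2981 reaches it, so n = 12.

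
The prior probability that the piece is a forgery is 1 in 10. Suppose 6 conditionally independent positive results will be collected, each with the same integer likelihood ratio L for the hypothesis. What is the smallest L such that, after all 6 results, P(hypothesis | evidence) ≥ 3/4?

2

Prior odds = 0.1/0.9 = 1/9.
Target odds = 0.75/0.25 = 3.
Need L⁶ ≥ 3 ÷ (1/9) = 27.
1⁶ = 1 < 27 ≤ 64 = 2⁶, so L = 2.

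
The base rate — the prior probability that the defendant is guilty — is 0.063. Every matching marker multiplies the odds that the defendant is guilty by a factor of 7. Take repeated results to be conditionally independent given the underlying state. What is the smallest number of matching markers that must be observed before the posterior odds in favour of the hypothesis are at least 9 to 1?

3

Prior odds: 0.063 ÷ 0.937 = 63/937.
Likelihood ratio per matching marker = 7.
Target odds = 9.
Require 7ⁿ ≥ 9 ÷ (63/937) = 937/7.
7² = 49 falls short of 937/7 but 7³ = 343 reaches it, so n = 3.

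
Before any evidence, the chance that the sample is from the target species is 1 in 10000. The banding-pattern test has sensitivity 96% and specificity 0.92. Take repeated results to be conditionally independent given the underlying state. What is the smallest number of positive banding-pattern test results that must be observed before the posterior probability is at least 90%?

Prior odds = 0.0001/0.9999 = 1/9999.
False-positive rate = 1 − 0.92 = 0.08; likelihood ratio of a positive = 0.96/0.08 = 12.
Target odds: 0.9 ÷ 0.1 = 9.
Need (1/9999) × 12ⁿ ≥ 9, i.e. 12ⁿ ≥ 89991.
12⁴ = 20736 falls short of 89991 but 12⁵ = 248832 reaches it, so n = 5.

5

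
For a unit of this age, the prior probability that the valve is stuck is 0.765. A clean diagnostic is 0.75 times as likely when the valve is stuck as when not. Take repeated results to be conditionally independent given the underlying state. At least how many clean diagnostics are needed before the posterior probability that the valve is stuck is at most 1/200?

Prior odds: 0.765 ÷ 0.235 = 153/47.
Likelihood ratio per clean diagnostic = 0.75.
Target posterior odds = 0.005/0.995 = 1/199.
Need (153/47) × 0.75ⁿ ≤ 1/199, i.e. 0.75ⁿ ≤ 47/30447.
0.75²² ≈0.00178381 is still above 47/30447 but 0.75²³ ≈0.00133786 is at or below it, so n = 23.

23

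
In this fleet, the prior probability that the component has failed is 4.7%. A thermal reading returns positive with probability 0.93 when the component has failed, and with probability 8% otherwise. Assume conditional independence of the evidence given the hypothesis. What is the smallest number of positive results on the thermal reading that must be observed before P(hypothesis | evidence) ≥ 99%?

Prior odds = 0.047/0.953 = 47/953.
Likelihood ratio of a positive result = 0.93/0.08 = 11.625.
Target posterior odds = 0.99/0.01 = 99.
Require 11.625ⁿ ≥ 99 ÷ (47/953) = 94347/47.
11.625³ = 804357/512 falls short of 94347/47 but 11.625⁴ = 74805201/4096 reaches it, so n = 4.

4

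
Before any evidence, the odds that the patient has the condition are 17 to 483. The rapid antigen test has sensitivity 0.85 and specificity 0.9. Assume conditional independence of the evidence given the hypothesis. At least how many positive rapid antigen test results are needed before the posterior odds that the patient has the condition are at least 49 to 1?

Prior odds = 17/483.
False-positive rate = 1 − 0.9 = 0.1; likelihood ratio of a positive = 0.85/0.1 = 8.5.
Target odds = 49.
Require 8.5ⁿ ≥ 49 ÷ (17/483) = 23667/17.
8.5³ = 614.125 falls short of 23667/17 but 8.5⁴ = 5220.0625 reaches it, so n = 4.

4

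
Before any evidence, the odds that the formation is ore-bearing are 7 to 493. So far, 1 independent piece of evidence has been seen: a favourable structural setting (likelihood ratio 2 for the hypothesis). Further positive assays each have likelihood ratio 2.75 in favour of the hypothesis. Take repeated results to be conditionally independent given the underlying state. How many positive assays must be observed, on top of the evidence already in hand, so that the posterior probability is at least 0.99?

Prior odds = 7/493.
Bayes factor of the evidence already in hand = 2.
Odds after that evidence = (7/493) × 2 = 14/493.
Target odds = 0.99/0.01 = 99.
Need 2.75ⁿ ≥ 99 ÷ (14/493) = 48807/14.
2.75⁸ = 214358881/65536 falls short of 48807/14 but 2.75⁹ ≈8994.86 reaches it, so n = 9.

9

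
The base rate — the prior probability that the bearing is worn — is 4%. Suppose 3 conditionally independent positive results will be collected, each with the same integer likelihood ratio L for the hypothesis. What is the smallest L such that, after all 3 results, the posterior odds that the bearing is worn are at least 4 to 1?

5

Prior odds = 0.04/0.96 = 1/24.
Target odds = 4.
Need L³ ≥ 4 ÷ (1/24) = 96.
4³ = 64 < 96 ≤ 125 = 5³, so L = 5.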